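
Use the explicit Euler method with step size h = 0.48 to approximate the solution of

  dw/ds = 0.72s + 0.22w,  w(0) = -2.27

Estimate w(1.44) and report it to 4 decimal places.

Euler: w_{n+1} = w_n + h·f(s_n, w_n).
s=0.000000, w=-2.270000: f=-0.499400 → w ← -2.270000 + 0.48·(-0.499400) = -2.509712
s=0.480000, w=-2.509712: f=-0.206537 → w ← -2.509712 + 0.48·(-0.206537) = -2.608850
s=0.960000, w=-2.608850: f=0.117253 → w ← -2.608850 + 0.48·0.117253 = -2.552568
w(1.44) ≈ -2.5526

-2.5526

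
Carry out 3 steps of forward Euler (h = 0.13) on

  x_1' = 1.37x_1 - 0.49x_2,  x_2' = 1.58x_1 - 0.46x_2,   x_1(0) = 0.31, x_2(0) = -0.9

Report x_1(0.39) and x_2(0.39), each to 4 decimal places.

Euler on (x_1,x_2): x_1_{n+1} = x_1_n + h·x_1', x_2_{n+1} = x_2_n + h·x_2'.
0.000000: (0.310000, -0.900000); f=(0.865700, 0.903800) → (0.422541, -0.782506)
0.130000: (0.422541, -0.782506); f=(0.962309, 1.027568) → (0.547641, -0.648922)
0.260000: (0.547641, -0.648922); f=(1.068240, 1.163777) → (0.686512, -0.497631)
(x_1(0.39), x_2(0.39)) ≈ (0.6865, -0.4976)

0.6865, -0.4976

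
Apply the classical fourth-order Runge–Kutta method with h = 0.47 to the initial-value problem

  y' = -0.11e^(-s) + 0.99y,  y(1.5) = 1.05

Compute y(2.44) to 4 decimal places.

RK4: k1 = f(s_n, y_n); k2 = f(s_n + h/2, y_n + (h/2)·k1); k3 = f(s_n + h/2, y_n + (h/2)·k2); k4 = f(s_n + h, y_n + h·k3); y_{n+1} = y_n + (h/6)·(k1 + 2k2 + 2k3 + k4).
s=1.500000, y=1.050000:
  k1 = f(1.500000, 1.050000) = 1.014956
  k2 = f(1.735000, 1.288515) = 1.256225
  k3 = f(1.735000, 1.345213) = 1.312357
  k4 = f(1.970000, 1.666808) = 1.634799
  y ← 1.050000 + (0.47/6)·(k1 + 2k2 + 2k3 + k4) = 1.659975
s=1.970000, y=1.659975:
  k1 = f(1.970000, 1.659975) = 1.628035
  k2 = f(2.205000, 2.042564) = 2.010010
  k3 = f(2.205000, 2.132328) = 2.098877
  k4 = f(2.440000, 2.646448) = 2.610395
  y ← 1.659975 + (0.47/6)·(k1 + 2k2 + 2k3 + k4) = 2.635711
y(2.44) ≈ 2.6357

2.6357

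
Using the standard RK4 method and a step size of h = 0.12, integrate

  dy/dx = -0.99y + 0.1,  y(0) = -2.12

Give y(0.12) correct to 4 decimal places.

RK4: k1 = f(x_n, y_n); k2 = f(x_n + h/2, y_n + (h/2)·k1); k3 = f(x_n + h/2, y_n + (h/2)·k2); k4 = f(x_n + h, y_n + h·k3); y_{n+1} = y_n + (h/6)·(k1 + 2k2 + 2k3 + k4).
x=0.000000, y=-2.120000:
  k1 = f(0.000000, -2.120000) = 2.198800
  k2 = f(0.060000, -1.988072) = 2.068191
  k3 = f(0.060000, -1.995909) = 2.075949
  k4 = f(0.120000, -1.870886) = 1.952177
  y ← -2.120000 + (0.12/6)·(k1 + 2k2 + 2k3 + k4) = -1.871215
y(0.12) ≈ -1.8712

-1.8712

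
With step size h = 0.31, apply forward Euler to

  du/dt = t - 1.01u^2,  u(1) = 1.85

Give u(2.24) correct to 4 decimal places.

Euler: u_{n+1} = u_n + h·f(t_n, u_n).
t=1.000000, u=1.850000: f=-2.456725 → u ← 1.850000 + 0.31·(-2.456725) = 1.088415
t=1.310000, u=1.088415: f=0.113506 → u ← 1.088415 + 0.31·0.113506 = 1.123602
t=1.620000, u=1.123602: f=0.344894 → u ← 1.123602 + 0.31·0.344894 = 1.230519
t=1.930000, u=1.230519: f=0.400681 → u ← 1.230519 + 0.31·0.400681 = 1.354730
u(2.24) ≈ 1.3547

1.3547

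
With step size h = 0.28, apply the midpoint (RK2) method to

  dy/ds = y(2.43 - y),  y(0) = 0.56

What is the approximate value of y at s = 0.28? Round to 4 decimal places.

Midpoint: k1 = f(s_n, y_n); k2 = f(s_n + h/2, y_n + (h/2)·k1); y_{n+1} = y_n + h·k2.
s=0.000000, y=0.560000:
  k1 = f(0.000000, 0.560000) = 1.047200
  k2 = f(0.140000, 0.706608) = 1.217763
  y ← 0.560000 + 0.28·1.217763 = 0.900974
y(0.28) ≈ 0.9010

0.9010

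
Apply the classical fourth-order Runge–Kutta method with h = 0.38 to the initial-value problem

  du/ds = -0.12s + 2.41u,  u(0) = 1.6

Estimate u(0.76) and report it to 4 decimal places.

RK4: k1 = f(s_n, u_n); k2 = f(s_n + h/2, u_n + (h/2)·k1); k3 = f(s_n + h/2, u_n + (h/2)·k2); k4 = f(s_n + h, u_n + h·k3); u_{n+1} = u_n + (h/6)·(k1 + 2k2 + 2k3 + k4).
s=0.000000, u=1.600000:
  k1 = f(0.000000, 1.600000) = 3.856000
  k2 = f(0.190000, 2.332640) = 5.598862
  k3 = f(0.190000, 2.663784) = 6.396919
  k4 = f(0.380000, 4.030829) = 9.668699
  u ← 1.600000 + (0.38/6)·(k1 + 2k2 + 2k3 + k4) = 3.976030
s=0.380000, u=3.976030:
  k1 = f(0.380000, 3.976030) = 9.536632
  k2 = f(0.570000, 5.787990) = 13.880656
  k3 = f(0.570000, 6.613355) = 15.869784
  k4 = f(0.760000, 10.006548) = 24.024581
  u ← 3.976030 + (0.38/6)·(k1 + 2k2 + 2k3 + k4) = 9.869962
u(0.76) ≈ 9.8700

9.8700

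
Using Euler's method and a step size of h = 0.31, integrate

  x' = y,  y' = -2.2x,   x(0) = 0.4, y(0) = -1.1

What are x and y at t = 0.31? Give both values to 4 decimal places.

Euler on (x,y): x_{n+1} = x_n + h·x', y_{n+1} = y_n + h·y'.
0.000000: (0.400000, -1.100000); f=(-1.100000, -0.880000) → (0.059000, -1.372800)
(x(0.31), y(0.31)) ≈ (0.0590, -1.3728)

0.0590, -1.3728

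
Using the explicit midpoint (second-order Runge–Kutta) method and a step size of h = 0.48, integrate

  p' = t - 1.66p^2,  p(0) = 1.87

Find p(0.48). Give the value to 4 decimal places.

1.8040

Midpoint: k1 = f(t_n, p_n); k2 = f(t_n + h/2, p_n + (h/2)·k1); p_{n+1} = p_n + h·k2.
t=0.000000, p=1.870000:
  k1 = f(0.000000, 1.870000) = -5.804854
  k2 = f(0.240000, 0.476835) = -0.137437
  p ← 1.870000 + 0.48·(-0.137437) = 1.804030
p(0.48) ≈ 1.8040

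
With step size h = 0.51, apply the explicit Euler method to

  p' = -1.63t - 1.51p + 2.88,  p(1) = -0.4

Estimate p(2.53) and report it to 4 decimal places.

-0.1325

Euler: p_{n+1} = p_n + h·f(t_n, p_n).
t=1.000000, p=-0.400000: f=1.854000 → p ← -0.400000 + 0.51·1.854000 = 0.545540
t=1.510000, p=0.545540: f=-0.405065 → p ← 0.545540 + 0.51·(-0.405065) = 0.338957
t=2.020000, p=0.338957: f=-0.924425 → p ← 0.338957 + 0.51·(-0.924425) = -0.132500
p(2.53) ≈ -0.1325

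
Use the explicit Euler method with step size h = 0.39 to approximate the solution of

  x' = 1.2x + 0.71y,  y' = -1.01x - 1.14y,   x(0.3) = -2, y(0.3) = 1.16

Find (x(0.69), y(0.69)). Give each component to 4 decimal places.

Euler on (x,y): x_{n+1} = x_n + h·x', y_{n+1} = y_n + h·y'.
0.300000: (-2.000000, 1.160000); f=(-1.576400, 0.697600) → (-2.614796, 1.432064)
(x(0.69), y(0.69)) ≈ (-2.6148, 1.4321)

-2.6148, 1.4321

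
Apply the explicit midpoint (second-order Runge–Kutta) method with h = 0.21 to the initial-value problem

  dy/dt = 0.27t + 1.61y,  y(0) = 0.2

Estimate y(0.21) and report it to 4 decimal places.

0.2850

Midpoint: k1 = f(t_n, y_n); k2 = f(t_n + h/2, y_n + (h/2)·k1); y_{n+1} = y_n + h·k2.
t=0.000000, y=0.200000:
  k1 = f(0.000000, 0.200000) = 0.322000
  k2 = f(0.105000, 0.233810) = 0.404784
  y ← 0.200000 + 0.21·0.404784 = 0.285005
y(0.21) ≈ 0.2850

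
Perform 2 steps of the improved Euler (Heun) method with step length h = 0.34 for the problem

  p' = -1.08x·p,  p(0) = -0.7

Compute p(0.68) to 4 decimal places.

-0.5436

Heun: k1 = f(x_n, p_n); k2 = f(x_n + h, p_n + h·k1); p_{n+1} = p_n + (h/2)·(k1 + k2).
x=0.000000, p=-0.700000:
  k1 = f(0.000000, -0.700000) = 0.000000
  k2 = f(0.340000, -0.700000) = 0.257040
  p ← -0.700000 + (0.34/2)·(0.000000 + 0.257040) = -0.656303
x=0.340000, p=-0.656303:
  k1 = f(0.340000, -0.656303) = 0.240995
  k2 = f(0.680000, -0.574365) = 0.421814
  p ← -0.656303 + (0.34/2)·(0.240995 + 0.421814) = -0.543626
p(0.68) ≈ -0.5436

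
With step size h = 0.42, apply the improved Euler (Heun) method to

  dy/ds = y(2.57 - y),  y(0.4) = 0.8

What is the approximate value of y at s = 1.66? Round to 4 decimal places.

2.2778

Heun: k1 = f(s_n, y_n); k2 = f(s_n + h, y_n + h·k1); y_{n+1} = y_n + (h/2)·(k1 + k2).
s=0.400000, y=0.800000:
  k1 = f(0.400000, 0.800000) = 1.416000
  k2 = f(0.820000, 1.394720) = 1.639187
  y ← 0.800000 + (0.42/2)·(1.416000 + 1.639187) = 1.441589
s=0.820000, y=1.441589:
  k1 = f(0.820000, 1.441589) = 1.626705
  k2 = f(1.240000, 2.124805) = 0.945952
  y ← 1.441589 + (0.42/2)·(1.626705 + 0.945952) = 1.981847
s=1.240000, y=1.981847:
  k1 = f(1.240000, 1.981847) = 1.165629
  k2 = f(1.660000, 2.471411) = 0.243653
  y ← 1.981847 + (0.42/2)·(1.165629 + 0.243653) = 2.277796
y(1.66) ≈ 2.2778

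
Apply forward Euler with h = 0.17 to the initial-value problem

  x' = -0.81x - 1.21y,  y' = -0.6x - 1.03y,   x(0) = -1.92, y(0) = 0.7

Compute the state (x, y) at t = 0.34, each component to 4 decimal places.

-1.7109, 0.8214

Euler on (x,y): x_{n+1} = x_n + h·x', y_{n+1} = y_n + h·y'.
0.000000: (-1.920000, 0.700000); f=(0.708200, 0.431000) → (-1.799606, 0.773270)
0.170000: (-1.799606, 0.773270); f=(0.522024, 0.283296) → (-1.710862, 0.821430)
(x(0.34), y(0.34)) ≈ (-1.7109, 0.8214)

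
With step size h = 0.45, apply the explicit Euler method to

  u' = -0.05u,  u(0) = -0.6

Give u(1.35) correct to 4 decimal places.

-0.5604

Euler: u_{n+1} = u_n + h·f(s_n, u_n).
s=0.000000, u=-0.600000: f=0.030000 → u ← -0.600000 + 0.45·0.030000 = -0.586500
s=0.450000, u=-0.586500: f=0.029325 → u ← -0.586500 + 0.45·0.029325 = -0.573304
s=0.900000, u=-0.573304: f=0.028665 → u ← -0.573304 + 0.45·0.028665 = -0.560404
u(1.35) ≈ -0.5604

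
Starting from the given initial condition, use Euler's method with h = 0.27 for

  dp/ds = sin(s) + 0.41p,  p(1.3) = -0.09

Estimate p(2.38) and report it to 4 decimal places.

Euler: p_{n+1} = p_n + h·f(s_n, p_n).
s=1.300000, p=-0.090000: f=0.926658 → p ← -0.090000 + 0.27·0.926658 = 0.160198
s=1.570000, p=0.160198: f=1.065681 → p ← 0.160198 + 0.27·1.065681 = 0.447932
s=1.840000, p=0.447932: f=1.147635 → p ← 0.447932 + 0.27·1.147635 = 0.757793
s=2.110000, p=0.757793: f=1.168813 → p ← 0.757793 + 0.27·1.168813 = 1.073372
p(2.38) ≈ 1.0734

1.0734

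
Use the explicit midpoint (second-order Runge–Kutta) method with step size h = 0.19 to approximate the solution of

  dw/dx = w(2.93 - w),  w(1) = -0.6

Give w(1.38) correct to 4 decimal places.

Midpoint: k1 = f(x_n, w_n); k2 = f(x_n + h/2, w_n + (h/2)·k1); w_{n+1} = w_n + h·k2.
x=1.000000, w=-0.600000:
  k1 = f(1.000000, -0.600000) = -2.118000
  k2 = f(1.095000, -0.801210) = -2.989483
  w ← -0.600000 + 0.19·(-2.989483) = -1.168002
x=1.190000, w=-1.168002:
  k1 = f(1.190000, -1.168002) = -4.786473
  k2 = f(1.285000, -1.622717) = -7.387769
  w ← -1.168002 + 0.19·(-7.387769) = -2.571678
w(1.38) ≈ -2.5717

-2.5717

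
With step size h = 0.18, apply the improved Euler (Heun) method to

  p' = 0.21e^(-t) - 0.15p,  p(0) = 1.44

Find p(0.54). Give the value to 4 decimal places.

Heun: k1 = f(t_n, p_n); k2 = f(t_n + h, p_n + h·k1); p_{n+1} = p_n + (h/2)·(k1 + k2).
t=0.000000, p=1.440000:
  k1 = f(0.000000, 1.440000) = -0.006000
  k2 = f(0.180000, 1.438920) = -0.040431
  p ← 1.440000 + (0.18/2)·(-0.006000 + (-0.040431)) = 1.435821
t=0.180000, p=1.435821:
  k1 = f(0.180000, 1.435821) = -0.039966
  k2 = f(0.360000, 1.428627) = -0.067782
  p ← 1.435821 + (0.18/2)·(-0.039966 + (-0.067782)) = 1.426124
t=0.360000, p=1.426124:
  k1 = f(0.360000, 1.426124) = -0.067407
  k2 = f(0.540000, 1.413991) = -0.089721
  p ← 1.426124 + (0.18/2)·(-0.067407 + (-0.089721)) = 1.411982
p(0.54) ≈ 1.4120

1.4120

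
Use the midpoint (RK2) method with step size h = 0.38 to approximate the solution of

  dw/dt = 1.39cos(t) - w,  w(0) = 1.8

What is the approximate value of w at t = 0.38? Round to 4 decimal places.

1.6643

Midpoint: k1 = f(t_n, w_n); k2 = f(t_n + h/2, w_n + (h/2)·k1); w_{n+1} = w_n + h·k2.
t=0.000000, w=1.800000:
  k1 = f(0.000000, 1.800000) = -0.410000
  k2 = f(0.190000, 1.722100) = -0.357114
  w ← 1.800000 + 0.38·(-0.357114) = 1.664297
w(0.38) ≈ 1.6643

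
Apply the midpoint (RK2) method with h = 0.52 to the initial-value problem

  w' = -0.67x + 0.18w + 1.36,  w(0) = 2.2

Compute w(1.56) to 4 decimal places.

Midpoint: k1 = f(x_n, w_n); k2 = f(x_n + h/2, w_n + (h/2)·k1); w_{n+1} = w_n + h·k2.
x=0.000000, w=2.200000:
  k1 = f(0.000000, 2.200000) = 1.756000
  k2 = f(0.260000, 2.656560) = 1.663981
  w ← 2.200000 + 0.52·1.663981 = 3.065270
x=0.520000, w=3.065270:
  k1 = f(0.520000, 3.065270) = 1.563349
  k2 = f(0.780000, 3.471741) = 1.462313
  w ← 3.065270 + 0.52·1.462313 = 3.825673
x=1.040000, w=3.825673:
  k1 = f(1.040000, 3.825673) = 1.351821
  k2 = f(1.300000, 4.177146) = 1.240886
  w ← 3.825673 + 0.52·1.240886 = 4.470934
w(1.56) ≈ 4.4709

4.4709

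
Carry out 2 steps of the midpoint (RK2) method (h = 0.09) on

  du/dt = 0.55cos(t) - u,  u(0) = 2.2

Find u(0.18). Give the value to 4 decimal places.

1.9281

Midpoint: k1 = f(t_n, u_n); k2 = f(t_n + h/2, u_n + (h/2)·k1); u_{n+1} = u_n + h·k2.
t=0.000000, u=2.200000:
  k1 = f(0.000000, 2.200000) = -1.650000
  k2 = f(0.045000, 2.125750) = -1.576307
  u ← 2.200000 + 0.09·(-1.576307) = 2.058132
t=0.090000, u=2.058132:
  k1 = f(0.090000, 2.058132) = -1.510358
  k2 = f(0.135000, 1.990166) = -1.445171
  u ← 2.058132 + 0.09·(-1.445171) = 1.928067
u(0.18) ≈ 1.9281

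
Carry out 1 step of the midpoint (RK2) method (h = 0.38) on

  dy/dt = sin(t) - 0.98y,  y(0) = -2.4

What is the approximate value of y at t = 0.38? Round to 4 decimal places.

-1.6009

Midpoint: k1 = f(t_n, y_n); k2 = f(t_n + h/2, y_n + (h/2)·k1); y_{n+1} = y_n + h·k2.
t=0.000000, y=-2.400000:
  k1 = f(0.000000, -2.400000) = 2.352000
  k2 = f(0.190000, -1.953120) = 2.102916
  y ← -2.400000 + 0.38·2.102916 = -1.600892
y(0.38) ≈ -1.6009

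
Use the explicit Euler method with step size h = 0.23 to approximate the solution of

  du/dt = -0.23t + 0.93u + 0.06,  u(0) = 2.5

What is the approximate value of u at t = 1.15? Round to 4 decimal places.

Euler: u_{n+1} = u_n + h·f(t_n, u_n).
t=0.000000, u=2.500000: f=2.385000 → u ← 2.500000 + 0.23·2.385000 = 3.048550
t=0.230000, u=3.048550: f=2.842252 → u ← 3.048550 + 0.23·2.842252 = 3.702268
t=0.460000, u=3.702268: f=3.397309 → u ← 3.702268 + 0.23·3.397309 = 4.483649
t=0.690000, u=4.483649: f=4.071094 → u ← 4.483649 + 0.23·4.071094 = 5.420000
t=0.920000, u=5.420000: f=4.889000 → u ← 5.420000 + 0.23·4.889000 = 6.544471
u(1.15) ≈ 6.5445

6.5445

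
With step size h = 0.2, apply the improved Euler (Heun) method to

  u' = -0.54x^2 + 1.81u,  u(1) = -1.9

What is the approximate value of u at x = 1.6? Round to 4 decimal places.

-6.4202

Heun: k1 = f(x_n, u_n); k2 = f(x_n + h, u_n + h·k1); u_{n+1} = u_n + (h/2)·(k1 + k2).
x=1.000000, u=-1.900000:
  k1 = f(1.000000, -1.900000) = -3.979000
  k2 = f(1.200000, -2.695800) = -5.656998
  u ← -1.900000 + (0.2/2)·(-3.979000 + (-5.656998)) = -2.863600
x=1.200000, u=-2.863600:
  k1 = f(1.200000, -2.863600) = -5.960716
  k2 = f(1.400000, -4.055743) = -8.399295
  u ← -2.863600 + (0.2/2)·(-5.960716 + (-8.399295)) = -4.299601
x=1.400000, u=-4.299601:
  k1 = f(1.400000, -4.299601) = -8.840678
  k2 = f(1.600000, -6.067736) = -12.365003
  u ← -4.299601 + (0.2/2)·(-8.840678 + (-12.365003)) = -6.420169
u(1.6) ≈ -6.4202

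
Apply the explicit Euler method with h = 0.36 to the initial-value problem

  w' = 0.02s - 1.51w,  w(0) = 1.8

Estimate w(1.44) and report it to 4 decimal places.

0.0888

Euler: w_{n+1} = w_n + h·f(s_n, w_n).
s=0.000000, w=1.800000: f=-2.718000 → w ← 1.800000 + 0.36·(-2.718000) = 0.821520
s=0.360000, w=0.821520: f=-1.233295 → w ← 0.821520 + 0.36·(-1.233295) = 0.377534
s=0.720000, w=0.377534: f=-0.555676 → w ← 0.377534 + 0.36·(-0.555676) = 0.177490
s=1.080000, w=0.177490: f=-0.246410 → w ← 0.177490 + 0.36·(-0.246410) = 0.088783
w(1.44) ≈ 0.0888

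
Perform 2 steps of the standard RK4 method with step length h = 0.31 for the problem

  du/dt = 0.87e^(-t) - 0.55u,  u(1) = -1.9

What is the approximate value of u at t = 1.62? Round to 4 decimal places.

RK4: k1 = f(t_n, u_n); k2 = f(t_n + h/2, u_n + (h/2)·k1); k3 = f(t_n + h/2, u_n + (h/2)·k2); k4 = f(t_n + h, u_n + h·k3); u_{n+1} = u_n + (h/6)·(k1 + 2k2 + 2k3 + k4).
t=1.000000, u=-1.900000:
  k1 = f(1.000000, -1.900000) = 1.365055
  k2 = f(1.155000, -1.688416) = 1.202729
  k3 = f(1.155000, -1.713577) = 1.216567
  k4 = f(1.310000, -1.522864) = 1.072319
  u ← -1.900000 + (0.31/6)·(k1 + 2k2 + 2k3 + k4) = -1.524075
t=1.310000, u=-1.524075:
  k1 = f(1.310000, -1.524075) = 1.072985
  k2 = f(1.465000, -1.357762) = 0.947807
  k3 = f(1.465000, -1.377165) = 0.958479
  k4 = f(1.620000, -1.226947) = 0.846993
  u ← -1.524075 + (0.31/6)·(k1 + 2k2 + 2k3 + k4) = -1.227893
u(1.62) ≈ -1.2279

-1.2279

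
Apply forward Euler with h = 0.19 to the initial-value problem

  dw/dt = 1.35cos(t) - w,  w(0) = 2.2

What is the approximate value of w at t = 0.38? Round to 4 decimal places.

1.9031

Euler: w_{n+1} = w_n + h·f(t_n, w_n).
t=0.000000, w=2.200000: f=-0.850000 → w ← 2.200000 + 0.19·(-0.850000) = 2.038500
t=0.190000, w=2.038500: f=-0.712794 → w ← 2.038500 + 0.19·(-0.712794) = 1.903069
w(0.38) ≈ 1.9031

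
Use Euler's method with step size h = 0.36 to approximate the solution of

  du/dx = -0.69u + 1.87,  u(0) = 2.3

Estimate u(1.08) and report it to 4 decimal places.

Euler: u_{n+1} = u_n + h·f(x_n, u_n).
x=0.000000, u=2.300000: f=0.283000 → u ← 2.300000 + 0.36·0.283000 = 2.401880
x=0.360000, u=2.401880: f=0.212703 → u ← 2.401880 + 0.36·0.212703 = 2.478453
x=0.720000, u=2.478453: f=0.159867 → u ← 2.478453 + 0.36·0.159867 = 2.536005
u(1.08) ≈ 2.5360

2.5360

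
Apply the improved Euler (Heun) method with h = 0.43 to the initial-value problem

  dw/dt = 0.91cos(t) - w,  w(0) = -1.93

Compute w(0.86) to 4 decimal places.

-0.4263

Heun: k1 = f(t_n, w_n); k2 = f(t_n + h, w_n + h·k1); w_{n+1} = w_n + (h/2)·(k1 + k2).
t=0.000000, w=-1.930000:
  k1 = f(0.000000, -1.930000) = 2.840000
  k2 = f(0.430000, -0.708800) = 1.535959
  w ← -1.930000 + (0.43/2)·(2.840000 + 1.535959) = -0.989169
t=0.430000, w=-0.989169:
  k1 = f(0.430000, -0.989169) = 1.816328
  k2 = f(0.860000, -0.208148) = 0.801866
  w ← -0.989169 + (0.43/2)·(1.816328 + 0.801866) = -0.426257
w(0.86) ≈ -0.4263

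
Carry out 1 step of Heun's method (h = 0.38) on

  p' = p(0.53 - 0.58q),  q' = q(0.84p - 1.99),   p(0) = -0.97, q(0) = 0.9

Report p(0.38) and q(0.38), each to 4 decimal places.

-1.0758, 0.4520

Heun on (p,q): k1 = f(x_n, state_n); k2 = f(x_n + h, state_n + h·k1); state_{n+1} = state_n + (h/2)·(k1 + k2).
0.000000: (-0.970000, 0.900000)
  k1 = (-0.007760, -2.524320)
  predictor → (-0.972949, -0.059242)
  k2 = (-0.549094, 0.166308)
  → (-1.075802, 0.451978)
(p(0.38), q(0.38)) ≈ (-1.0758, 0.4520)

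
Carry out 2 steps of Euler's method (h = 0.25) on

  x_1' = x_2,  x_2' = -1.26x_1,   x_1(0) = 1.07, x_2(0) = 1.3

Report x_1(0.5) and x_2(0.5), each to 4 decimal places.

1.6357, 0.5235

Euler on (x_1,x_2): x_1_{n+1} = x_1_n + h·x_1', x_2_{n+1} = x_2_n + h·x_2'.
0.000000: (1.070000, 1.300000); f=(1.300000, -1.348200) → (1.395000, 0.962950)
0.250000: (1.395000, 0.962950); f=(0.962950, -1.757700) → (1.635738, 0.523525)
(x_1(0.5), x_2(0.5)) ≈ (1.6357, 0.5235)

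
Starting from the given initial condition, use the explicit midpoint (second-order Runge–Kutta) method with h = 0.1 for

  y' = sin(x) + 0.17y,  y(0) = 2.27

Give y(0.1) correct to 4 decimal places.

Midpoint: k1 = f(x_n, y_n); k2 = f(x_n + h/2, y_n + (h/2)·k1); y_{n+1} = y_n + h·k2.
x=0.000000, y=2.270000:
  k1 = f(0.000000, 2.270000) = 0.385900
  k2 = f(0.050000, 2.289295) = 0.439159
  y ← 2.270000 + 0.1·0.439159 = 2.313916
y(0.1) ≈ 2.3139

2.3139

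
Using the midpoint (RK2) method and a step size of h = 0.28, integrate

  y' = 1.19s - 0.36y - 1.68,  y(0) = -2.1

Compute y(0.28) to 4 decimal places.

-2.2990

Midpoint: k1 = f(s_n, y_n); k2 = f(s_n + h/2, y_n + (h/2)·k1); y_{n+1} = y_n + h·k2.
s=0.000000, y=-2.100000:
  k1 = f(0.000000, -2.100000) = -0.924000
  k2 = f(0.140000, -2.229360) = -0.710830
  y ← -2.100000 + 0.28·(-0.710830) = -2.299033
y(0.28) ≈ -2.2990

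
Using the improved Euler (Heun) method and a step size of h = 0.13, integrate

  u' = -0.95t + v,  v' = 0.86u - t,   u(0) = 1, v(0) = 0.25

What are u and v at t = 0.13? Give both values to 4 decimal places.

1.0317, 0.3552

Heun on (u,v): k1 = f(t_n, state_n); k2 = f(t_n + h, state_n + h·k1); state_{n+1} = state_n + (h/2)·(k1 + k2).
0.000000: (1.000000, 0.250000)
  k1 = (0.250000, 0.860000)
  predictor → (1.032500, 0.361800)
  k2 = (0.238300, 0.757950)
  → (1.031740, 0.355167)
(u(0.13), v(0.13)) ≈ (1.0317, 0.3552)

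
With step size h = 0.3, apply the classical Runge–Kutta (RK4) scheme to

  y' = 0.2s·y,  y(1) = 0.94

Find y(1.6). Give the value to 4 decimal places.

RK4: k1 = f(s_n, y_n); k2 = f(s_n + h/2, y_n + (h/2)·k1); k3 = f(s_n + h/2, y_n + (h/2)·k2); k4 = f(s_n + h, y_n + h·k3); y_{n+1} = y_n + (h/6)·(k1 + 2k2 + 2k3 + k4).
s=1.000000, y=0.940000:
  k1 = f(1.000000, 0.940000) = 0.188000
  k2 = f(1.150000, 0.968200) = 0.222686
  k3 = f(1.150000, 0.973403) = 0.223883
  k4 = f(1.300000, 1.007165) = 0.261863
  y ← 0.940000 + (0.3/6)·(k1 + 2k2 + 2k3 + k4) = 1.007150
s=1.300000, y=1.007150:
  k1 = f(1.300000, 1.007150) = 0.261859
  k2 = f(1.450000, 1.046429) = 0.303464
  k3 = f(1.450000, 1.052670) = 0.305274
  k4 = f(1.600000, 1.098732) = 0.351594
  y ← 1.007150 + (0.3/6)·(k1 + 2k2 + 2k3 + k4) = 1.098697
y(1.6) ≈ 1.0987

1.0987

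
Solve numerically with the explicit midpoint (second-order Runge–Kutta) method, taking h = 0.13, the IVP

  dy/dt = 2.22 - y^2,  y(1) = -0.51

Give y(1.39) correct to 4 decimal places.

0.3307

Midpoint: k1 = f(t_n, y_n); k2 = f(t_n + h/2, y_n + (h/2)·k1); y_{n+1} = y_n + h·k2.
t=1.000000, y=-0.510000:
  k1 = f(1.000000, -0.510000) = 1.959900
  k2 = f(1.065000, -0.382606) = 2.073612
  y ← -0.510000 + 0.13·2.073612 = -0.240430
t=1.130000, y=-0.240430:
  k1 = f(1.130000, -0.240430) = 2.162193
  k2 = f(1.195000, -0.099888) = 2.210022
  y ← -0.240430 + 0.13·2.210022 = 0.046873
t=1.260000, y=0.046873:
  k1 = f(1.260000, 0.046873) = 2.217803
  k2 = f(1.325000, 0.191030) = 2.183508
  y ← 0.046873 + 0.13·2.183508 = 0.330729
y(1.39) ≈ 0.3307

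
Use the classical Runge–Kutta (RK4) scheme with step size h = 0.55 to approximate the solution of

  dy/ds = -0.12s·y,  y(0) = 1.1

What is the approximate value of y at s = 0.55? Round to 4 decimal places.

RK4: k1 = f(s_n, y_n); k2 = f(s_n + h/2, y_n + (h/2)·k1); k3 = f(s_n + h/2, y_n + (h/2)·k2); k4 = f(s_n + h, y_n + h·k3); y_{n+1} = y_n + (h/6)·(k1 + 2k2 + 2k3 + k4).
s=0.000000, y=1.100000:
  k1 = f(0.000000, 1.100000) = 0.000000
  k2 = f(0.275000, 1.100000) = -0.036300
  k3 = f(0.275000, 1.090018) = -0.035971
  k4 = f(0.550000, 1.080216) = -0.071294
  y ← 1.100000 + (0.55/6)·(k1 + 2k2 + 2k3 + k4) = 1.080215
y(0.55) ≈ 1.0802

1.0802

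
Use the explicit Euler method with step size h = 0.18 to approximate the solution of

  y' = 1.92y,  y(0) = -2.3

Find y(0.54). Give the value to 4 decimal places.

Euler: y_{n+1} = y_n + h·f(x_n, y_n).
x=0.000000, y=-2.300000: f=-4.416000 → y ← -2.300000 + 0.18·(-4.416000) = -3.094880
x=0.180000, y=-3.094880: f=-5.942170 → y ← -3.094880 + 0.18·(-5.942170) = -4.164471
x=0.360000, y=-4.164471: f=-7.995783 → y ← -4.164471 + 0.18·(-7.995783) = -5.603712
y(0.54) ≈ -5.6037

-5.6037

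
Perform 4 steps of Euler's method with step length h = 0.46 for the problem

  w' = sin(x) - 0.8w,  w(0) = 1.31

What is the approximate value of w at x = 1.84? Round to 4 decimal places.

Euler: w_{n+1} = w_n + h·f(x_n, w_n).
x=0.000000, w=1.310000: f=-1.048000 → w ← 1.310000 + 0.46·(-1.048000) = 0.827920
x=0.460000, w=0.827920: f=-0.218388 → w ← 0.827920 + 0.46·(-0.218388) = 0.727462
x=0.920000, w=0.727462: f=0.213632 → w ← 0.727462 + 0.46·0.213632 = 0.825732
x=1.380000, w=0.825732: f=0.321268 → w ← 0.825732 + 0.46·0.321268 = 0.973516
w(1.84) ≈ 0.9735

0.9735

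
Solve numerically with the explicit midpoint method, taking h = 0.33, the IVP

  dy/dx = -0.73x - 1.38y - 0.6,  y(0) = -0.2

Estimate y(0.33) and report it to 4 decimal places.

Midpoint: k1 = f(x_n, y_n); k2 = f(x_n + h/2, y_n + (h/2)·k1); y_{n+1} = y_n + h·k2.
x=0.000000, y=-0.200000:
  k1 = f(0.000000, -0.200000) = -0.324000
  k2 = f(0.165000, -0.253460) = -0.370675
  y ← -0.200000 + 0.33·(-0.370675) = -0.322323
y(0.33) ≈ -0.3223

-0.3223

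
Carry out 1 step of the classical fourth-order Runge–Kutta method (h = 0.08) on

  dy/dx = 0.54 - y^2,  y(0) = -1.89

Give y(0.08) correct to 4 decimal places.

RK4: k1 = f(x_n, y_n); k2 = f(x_n + h/2, y_n + (h/2)·k1); k3 = f(x_n + h/2, y_n + (h/2)·k2); k4 = f(x_n + h, y_n + h·k3); y_{n+1} = y_n + (h/6)·(k1 + 2k2 + 2k3 + k4).
x=0.000000, y=-1.890000:
  k1 = f(0.000000, -1.890000) = -3.032100
  k2 = f(0.040000, -2.011284) = -3.505263
  k3 = f(0.040000, -2.030211) = -3.581755
  k4 = f(0.080000, -2.176540) = -4.197328
  y ← -1.890000 + (0.08/6)·(k1 + 2k2 + 2k3 + k4) = -2.175380
y(0.08) ≈ -2.1754

-2.1754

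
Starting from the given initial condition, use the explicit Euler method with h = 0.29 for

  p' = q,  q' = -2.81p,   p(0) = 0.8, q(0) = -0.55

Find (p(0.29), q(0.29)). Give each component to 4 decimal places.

0.6405, -1.2019

Euler on (p,q): p_{n+1} = p_n + h·p', q_{n+1} = q_n + h·q'.
0.000000: (0.800000, -0.550000); f=(-0.550000, -2.248000) → (0.640500, -1.201920)
(p(0.29), q(0.29)) ≈ (0.6405, -1.2019)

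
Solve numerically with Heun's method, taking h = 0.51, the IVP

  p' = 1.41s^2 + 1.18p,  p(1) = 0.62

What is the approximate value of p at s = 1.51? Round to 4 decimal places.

2.5011

Heun: k1 = f(s_n, p_n); k2 = f(s_n + h, p_n + h·k1); p_{n+1} = p_n + (h/2)·(k1 + k2).
s=1.000000, p=0.620000:
  k1 = f(1.000000, 0.620000) = 2.141600
  k2 = f(1.510000, 1.712216) = 5.235356
  p ← 0.620000 + (0.51/2)·(2.141600 + 5.235356) = 2.501124
p(1.51) ≈ 2.5011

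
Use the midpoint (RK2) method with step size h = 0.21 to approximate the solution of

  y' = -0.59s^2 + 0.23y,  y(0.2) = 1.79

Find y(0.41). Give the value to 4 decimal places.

1.8669

Midpoint: k1 = f(s_n, y_n); k2 = f(s_n + h/2, y_n + (h/2)·k1); y_{n+1} = y_n + h·k2.
s=0.200000, y=1.790000:
  k1 = f(0.200000, 1.790000) = 0.388100
  k2 = f(0.305000, 1.830750) = 0.366188
  y ← 1.790000 + 0.21·0.366188 = 1.866899
y(0.41) ≈ 1.8669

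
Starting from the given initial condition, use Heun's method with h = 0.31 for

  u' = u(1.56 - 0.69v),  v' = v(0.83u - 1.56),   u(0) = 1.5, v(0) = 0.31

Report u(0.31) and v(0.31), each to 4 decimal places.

2.2634, 0.3037

Heun on (u,v): k1 = f(s_n, state_n); k2 = f(s_n + h, state_n + h·k1); state_{n+1} = state_n + (h/2)·(k1 + k2).
0.000000: (1.500000, 0.310000)
  k1 = (2.019150, -0.097650)
  predictor → (2.125936, 0.279728)
  k2 = (2.906128, 0.057212)
  → (2.263418, 0.303732)
(u(0.31), v(0.31)) ≈ (2.2634, 0.3037)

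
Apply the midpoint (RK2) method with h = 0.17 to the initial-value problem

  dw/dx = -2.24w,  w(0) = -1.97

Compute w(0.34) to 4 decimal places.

-0.9426

Midpoint: k1 = f(x_n, w_n); k2 = f(x_n + h/2, w_n + (h/2)·k1); w_{n+1} = w_n + h·k2.
x=0.000000, w=-1.970000:
  k1 = f(0.000000, -1.970000) = 4.412800
  k2 = f(0.085000, -1.594912) = 3.572603
  w ← -1.970000 + 0.17·3.572603 = -1.362658
x=0.170000, w=-1.362658:
  k1 = f(0.170000, -1.362658) = 3.052353
  k2 = f(0.255000, -1.103208) = 2.471185
  w ← -1.362658 + 0.17·2.471185 = -0.942556
w(0.34) ≈ -0.9426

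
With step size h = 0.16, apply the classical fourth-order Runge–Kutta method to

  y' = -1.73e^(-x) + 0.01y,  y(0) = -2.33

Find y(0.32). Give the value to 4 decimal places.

-2.8120

RK4: k1 = f(x_n, y_n); k2 = f(x_n + h/2, y_n + (h/2)·k1); k3 = f(x_n + h/2, y_n + (h/2)·k2); k4 = f(x_n + h, y_n + h·k3); y_{n+1} = y_n + (h/6)·(k1 + 2k2 + 2k3 + k4).
x=0.000000, y=-2.330000:
  k1 = f(0.000000, -2.330000) = -1.753300
  k2 = f(0.080000, -2.470264) = -1.621694
  k3 = f(0.080000, -2.459736) = -1.621589
  k4 = f(0.160000, -2.589454) = -1.500103
  y ← -2.330000 + (0.16/6)·(k1 + 2k2 + 2k3 + k4) = -2.589732
x=0.160000, y=-2.589732:
  k1 = f(0.160000, -2.589732) = -1.500106
  k2 = f(0.240000, -2.709741) = -1.387964
  k3 = f(0.240000, -2.700770) = -1.387874
  k4 = f(0.320000, -2.811792) = -1.284356
  y ← -2.589732 + (0.16/6)·(k1 + 2k2 + 2k3 + k4) = -2.812029
y(0.32) ≈ -2.8120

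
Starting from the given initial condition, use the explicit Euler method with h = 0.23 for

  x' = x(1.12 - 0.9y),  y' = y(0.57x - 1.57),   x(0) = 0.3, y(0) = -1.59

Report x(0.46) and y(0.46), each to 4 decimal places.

0.7049, -0.7563

Euler on (x,y): x_{n+1} = x_n + h·x', y_{n+1} = y_n + h·y'.
0.000000: (0.300000, -1.590000); f=(0.765300, 2.224410) → (0.476019, -1.078386)
0.230000: (0.476019, -1.078386); f=(0.995140, 1.400466) → (0.704901, -0.756278)
(x(0.46), y(0.46)) ≈ (0.7049, -0.7563)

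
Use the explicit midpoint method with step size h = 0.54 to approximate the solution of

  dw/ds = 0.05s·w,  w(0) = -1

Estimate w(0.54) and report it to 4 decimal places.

Midpoint: k1 = f(s_n, w_n); k2 = f(s_n + h/2, w_n + (h/2)·k1); w_{n+1} = w_n + h·k2.
s=0.000000, w=-1.000000:
  k1 = f(0.000000, -1.000000) = 0.000000
  k2 = f(0.270000, -1.000000) = -0.013500
  w ← -1.000000 + 0.54·(-0.013500) = -1.007290
w(0.54) ≈ -1.0073

-1.0073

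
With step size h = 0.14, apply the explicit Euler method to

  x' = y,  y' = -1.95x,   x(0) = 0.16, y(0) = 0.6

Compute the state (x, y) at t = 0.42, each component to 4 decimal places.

0.3904, 0.4018

Euler on (x,y): x_{n+1} = x_n + h·x', y_{n+1} = y_n + h·y'.
0.000000: (0.160000, 0.600000); f=(0.600000, -0.312000) → (0.244000, 0.556320)
0.140000: (0.244000, 0.556320); f=(0.556320, -0.475800) → (0.321885, 0.489708)
0.280000: (0.321885, 0.489708); f=(0.489708, -0.627675) → (0.390444, 0.401833)
(x(0.42), y(0.42)) ≈ (0.3904, 0.4018)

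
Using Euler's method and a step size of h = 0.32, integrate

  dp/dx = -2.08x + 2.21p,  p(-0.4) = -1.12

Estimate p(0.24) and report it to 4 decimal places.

-2.7565

Euler: p_{n+1} = p_n + h·f(x_n, p_n).
x=-0.400000, p=-1.120000: f=-1.643200 → p ← -1.120000 + 0.32·(-1.643200) = -1.645824
x=-0.080000, p=-1.645824: f=-3.470871 → p ← -1.645824 + 0.32·(-3.470871) = -2.756503
p(0.24) ≈ -2.7565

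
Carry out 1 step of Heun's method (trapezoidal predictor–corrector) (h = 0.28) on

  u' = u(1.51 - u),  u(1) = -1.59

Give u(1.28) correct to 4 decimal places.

Heun: k1 = f(s_n, u_n); k2 = f(s_n + h, u_n + h·k1); u_{n+1} = u_n + (h/2)·(k1 + k2).
s=1.000000, u=-1.590000:
  k1 = f(1.000000, -1.590000) = -4.929000
  k2 = f(1.280000, -2.970120) = -13.306494
  u ← -1.590000 + (0.28/2)·(-4.929000 + (-13.306494)) = -4.142969
u(1.28) ≈ -4.1430

-4.1430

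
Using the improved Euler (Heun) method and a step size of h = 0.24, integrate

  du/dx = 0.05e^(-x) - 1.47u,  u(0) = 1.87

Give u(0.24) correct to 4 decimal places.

Heun: k1 = f(x_n, u_n); k2 = f(x_n + h, u_n + h·k1); u_{n+1} = u_n + (h/2)·(k1 + k2).
x=0.000000, u=1.870000:
  k1 = f(0.000000, 1.870000) = -2.698900
  k2 = f(0.240000, 1.222264) = -1.757397
  u ← 1.870000 + (0.24/2)·(-2.698900 + (-1.757397)) = 1.335244
u(0.24) ≈ 1.3352

1.3352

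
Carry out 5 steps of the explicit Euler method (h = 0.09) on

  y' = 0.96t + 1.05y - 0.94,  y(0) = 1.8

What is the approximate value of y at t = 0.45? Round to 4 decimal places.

2.4018

Euler: y_{n+1} = y_n + h·f(t_n, y_n).
t=0.000000, y=1.800000: f=0.950000 → y ← 1.800000 + 0.09·0.950000 = 1.885500
t=0.090000, y=1.885500: f=1.126175 → y ← 1.885500 + 0.09·1.126175 = 1.986856
t=0.180000, y=1.986856: f=1.318999 → y ← 1.986856 + 0.09·1.318999 = 2.105566
t=0.270000, y=2.105566: f=1.530044 → y ← 2.105566 + 0.09·1.530044 = 2.243270
t=0.360000, y=2.243270: f=1.761033 → y ← 2.243270 + 0.09·1.761033 = 2.401763
y(0.45) ≈ 2.4018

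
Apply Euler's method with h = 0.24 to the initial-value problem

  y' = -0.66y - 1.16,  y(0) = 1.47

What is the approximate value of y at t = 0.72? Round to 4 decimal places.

Euler: y_{n+1} = y_n + h·f(t_n, y_n).
t=0.000000, y=1.470000: f=-2.130200 → y ← 1.470000 + 0.24·(-2.130200) = 0.958752
t=0.240000, y=0.958752: f=-1.792776 → y ← 0.958752 + 0.24·(-1.792776) = 0.528486
t=0.480000, y=0.528486: f=-1.508801 → y ← 0.528486 + 0.24·(-1.508801) = 0.166374
y(0.72) ≈ 0.1664

0.1664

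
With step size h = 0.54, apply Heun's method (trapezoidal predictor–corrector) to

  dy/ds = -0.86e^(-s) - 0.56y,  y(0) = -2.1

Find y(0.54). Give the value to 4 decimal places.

Heun: k1 = f(s_n, y_n); k2 = f(s_n + h, y_n + h·k1); y_{n+1} = y_n + (h/2)·(k1 + k2).
s=0.000000, y=-2.100000:
  k1 = f(0.000000, -2.100000) = 0.316000
  k2 = f(0.540000, -1.929360) = 0.579278
  y ← -2.100000 + (0.54/2)·(0.316000 + 0.579278) = -1.858275
y(0.54) ≈ -1.8583

-1.8583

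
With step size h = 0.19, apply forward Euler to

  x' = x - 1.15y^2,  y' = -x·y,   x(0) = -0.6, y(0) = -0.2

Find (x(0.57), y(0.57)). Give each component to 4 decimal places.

Euler on (x,y): x_{n+1} = x_n + h·x', y_{n+1} = y_n + h·y'.
0.000000: (-0.600000, -0.200000); f=(-0.646000, -0.120000) → (-0.722740, -0.222800)
0.190000: (-0.722740, -0.222800); f=(-0.779826, -0.161026) → (-0.870907, -0.253395)
0.380000: (-0.870907, -0.253395); f=(-0.944747, -0.220683) → (-1.050409, -0.295325)
(x(0.57), y(0.57)) ≈ (-1.0504, -0.2953)

-1.0504, -0.2953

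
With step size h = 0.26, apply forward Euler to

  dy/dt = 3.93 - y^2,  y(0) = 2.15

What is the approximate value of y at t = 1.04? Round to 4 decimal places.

Euler: y_{n+1} = y_n + h·f(t_n, y_n).
t=0.000000, y=2.150000: f=-0.692500 → y ← 2.150000 + 0.26·(-0.692500) = 1.969950
t=0.260000, y=1.969950: f=0.049297 → y ← 1.969950 + 0.26·0.049297 = 1.982767
t=0.520000, y=1.982767: f=-0.001366 → y ← 1.982767 + 0.26·(-0.001366) = 1.982412
t=0.780000, y=1.982412: f=0.000042 → y ← 1.982412 + 0.26·0.000042 = 1.982423
y(1.04) ≈ 1.9824

1.9824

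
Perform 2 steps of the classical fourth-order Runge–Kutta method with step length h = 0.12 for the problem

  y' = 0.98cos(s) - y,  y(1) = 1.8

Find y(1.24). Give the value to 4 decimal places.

RK4: k1 = f(s_n, y_n); k2 = f(s_n + h/2, y_n + (h/2)·k1); k3 = f(s_n + h/2, y_n + (h/2)·k2); k4 = f(s_n + h, y_n + h·k3); y_{n+1} = y_n + (h/6)·(k1 + 2k2 + 2k3 + k4).
s=1.000000, y=1.800000:
  k1 = f(1.000000, 1.800000) = -1.270504
  k2 = f(1.060000, 1.723770) = -1.244675
  k3 = f(1.060000, 1.725319) = -1.246225
  k4 = f(1.120000, 1.650453) = -1.223484
  y ← 1.800000 + (0.12/6)·(k1 + 2k2 + 2k3 + k4) = 1.650484
s=1.120000, y=1.650484:
  k1 = f(1.120000, 1.650484) = -1.223515
  k2 = f(1.180000, 1.577073) = -1.203767
  k3 = f(1.180000, 1.578258) = -1.204952
  k4 = f(1.240000, 1.505890) = -1.187590
  y ← 1.650484 + (0.12/6)·(k1 + 2k2 + 2k3 + k4) = 1.505913
y(1.24) ≈ 1.5059

1.5059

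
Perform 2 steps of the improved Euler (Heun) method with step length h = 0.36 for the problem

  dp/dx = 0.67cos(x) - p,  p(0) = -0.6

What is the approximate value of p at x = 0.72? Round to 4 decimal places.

-0.0012

Heun: k1 = f(x_n, p_n); k2 = f(x_n + h, p_n + h·k1); p_{n+1} = p_n + (h/2)·(k1 + k2).
x=0.000000, p=-0.600000:
  k1 = f(0.000000, -0.600000) = 1.270000
  k2 = f(0.360000, -0.142800) = 0.769851
  p ← -0.600000 + (0.36/2)·(1.270000 + 0.769851) = -0.232827
x=0.360000, p=-0.232827:
  k1 = f(0.360000, -0.232827) = 0.859878
  k2 = f(0.720000, 0.076729) = 0.426981
  p ← -0.232827 + (0.36/2)·(0.859878 + 0.426981) = -0.001192
p(0.72) ≈ -0.0012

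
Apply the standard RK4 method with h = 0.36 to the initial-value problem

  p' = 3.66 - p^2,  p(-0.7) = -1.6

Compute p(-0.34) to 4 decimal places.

RK4: k1 = f(s_n, p_n); k2 = f(s_n + h/2, p_n + (h/2)·k1); k3 = f(s_n + h/2, p_n + (h/2)·k2); k4 = f(s_n + h, p_n + h·k3); p_{n+1} = p_n + (h/6)·(k1 + 2k2 + 2k3 + k4).
s=-0.700000, p=-1.600000:
  k1 = f(-0.700000, -1.600000) = 1.100000
  k2 = f(-0.520000, -1.402000) = 1.694396
  k3 = f(-0.520000, -1.295009) = 1.982952
  k4 = f(-0.340000, -0.886137) = 2.874761
  p ← -1.600000 + (0.36/6)·(k1 + 2k2 + 2k3 + k4) = -0.920233
p(-0.34) ≈ -0.9202

-0.9202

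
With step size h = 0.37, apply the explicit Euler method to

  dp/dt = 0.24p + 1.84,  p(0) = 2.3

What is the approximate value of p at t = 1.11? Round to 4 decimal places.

Euler: p_{n+1} = p_n + h·f(t_n, p_n).
t=0.000000, p=2.300000: f=2.392000 → p ← 2.300000 + 0.37·2.392000 = 3.185040
t=0.370000, p=3.185040: f=2.604410 → p ← 3.185040 + 0.37·2.604410 = 4.148672
t=0.740000, p=4.148672: f=2.835681 → p ← 4.148672 + 0.37·2.835681 = 5.197874
p(1.11) ≈ 5.1979

5.1979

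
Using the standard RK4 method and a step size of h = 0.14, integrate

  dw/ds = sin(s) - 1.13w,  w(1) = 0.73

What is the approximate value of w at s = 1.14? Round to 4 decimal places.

RK4: k1 = f(s_n, w_n); k2 = f(s_n + h/2, w_n + (h/2)·k1); k3 = f(s_n + h/2, w_n + (h/2)·k2); k4 = f(s_n + h, w_n + h·k3); w_{n+1} = w_n + (h/6)·(k1 + 2k2 + 2k3 + k4).
s=1.000000, w=0.730000:
  k1 = f(1.000000, 0.730000) = 0.016571
  k2 = f(1.070000, 0.731160) = 0.050990
  k3 = f(1.070000, 0.733569) = 0.048267
  k4 = f(1.140000, 0.736757) = 0.076098
  w ← 0.730000 + (0.14/6)·(k1 + 2k2 + 2k3 + k4) = 0.736794
w(1.14) ≈ 0.7368

0.7368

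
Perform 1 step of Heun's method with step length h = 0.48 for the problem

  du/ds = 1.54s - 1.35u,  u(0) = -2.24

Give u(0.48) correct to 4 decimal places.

Heun: k1 = f(s_n, u_n); k2 = f(s_n + h, u_n + h·k1); u_{n+1} = u_n + (h/2)·(k1 + k2).
s=0.000000, u=-2.240000:
  k1 = f(0.000000, -2.240000) = 3.024000
  k2 = f(0.480000, -0.788480) = 1.803648
  u ← -2.240000 + (0.48/2)·(3.024000 + 1.803648) = -1.081364
u(0.48) ≈ -1.0814

-1.0814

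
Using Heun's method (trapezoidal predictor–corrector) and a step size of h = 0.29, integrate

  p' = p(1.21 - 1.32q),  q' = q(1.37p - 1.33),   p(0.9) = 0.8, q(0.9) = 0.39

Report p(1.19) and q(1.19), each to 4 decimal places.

Heun on (p,q): k1 = f(t_n, state_n); k2 = f(t_n + h, state_n + h·k1); state_{n+1} = state_n + (h/2)·(k1 + k2).
0.900000: (0.800000, 0.390000)
  k1 = (0.556160, -0.091260)
  predictor → (0.961286, 0.363535)
  k2 = (0.701868, -0.004740)
  → (0.982414, 0.376080)
(p(1.19), q(1.19)) ≈ (0.9824, 0.3761)

0.9824, 0.3761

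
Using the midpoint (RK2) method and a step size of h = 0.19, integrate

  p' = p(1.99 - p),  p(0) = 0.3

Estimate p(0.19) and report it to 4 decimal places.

Midpoint: k1 = f(s_n, p_n); k2 = f(s_n + h/2, p_n + (h/2)·k1); p_{n+1} = p_n + h·k2.
s=0.000000, p=0.300000:
  k1 = f(0.000000, 0.300000) = 0.507000
  k2 = f(0.095000, 0.348165) = 0.571629
  p ← 0.300000 + 0.19·0.571629 = 0.408610
p(0.19) ≈ 0.4086

0.4086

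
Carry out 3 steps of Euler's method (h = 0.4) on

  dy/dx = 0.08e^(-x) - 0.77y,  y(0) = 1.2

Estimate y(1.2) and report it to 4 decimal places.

0.4422

Euler: y_{n+1} = y_n + h·f(x_n, y_n).
x=0.000000, y=1.200000: f=-0.844000 → y ← 1.200000 + 0.4·(-0.844000) = 0.862400
x=0.400000, y=0.862400: f=-0.610422 → y ← 0.862400 + 0.4·(-0.610422) = 0.618231
x=0.800000, y=0.618231: f=-0.440092 → y ← 0.618231 + 0.4·(-0.440092) = 0.442194
y(1.2) ≈ 0.4422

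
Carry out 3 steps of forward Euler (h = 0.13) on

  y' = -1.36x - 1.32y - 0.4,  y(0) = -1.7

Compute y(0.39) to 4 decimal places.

Euler: y_{n+1} = y_n + h·f(x_n, y_n).
x=0.000000, y=-1.700000: f=1.844000 → y ← -1.700000 + 0.13·1.844000 = -1.460280
x=0.130000, y=-1.460280: f=1.350770 → y ← -1.460280 + 0.13·1.350770 = -1.284680
x=0.260000, y=-1.284680: f=0.942178 → y ← -1.284680 + 0.13·0.942178 = -1.162197
y(0.39) ≈ -1.1622

-1.1622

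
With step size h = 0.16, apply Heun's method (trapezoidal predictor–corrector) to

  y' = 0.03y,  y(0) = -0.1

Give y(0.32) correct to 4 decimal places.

-0.1010

Heun: k1 = f(x_n, y_n); k2 = f(x_n + h, y_n + h·k1); y_{n+1} = y_n + (h/2)·(k1 + k2).
x=0.000000, y=-0.100000:
  k1 = f(0.000000, -0.100000) = -0.003000
  k2 = f(0.160000, -0.100480) = -0.003014
  y ← -0.100000 + (0.16/2)·(-0.003000 + (-0.003014)) = -0.100481
x=0.160000, y=-0.100481:
  k1 = f(0.160000, -0.100481) = -0.003014
  k2 = f(0.320000, -0.100963) = -0.003029
  y ← -0.100481 + (0.16/2)·(-0.003014 + (-0.003029)) = -0.100965
y(0.32) ≈ -0.1010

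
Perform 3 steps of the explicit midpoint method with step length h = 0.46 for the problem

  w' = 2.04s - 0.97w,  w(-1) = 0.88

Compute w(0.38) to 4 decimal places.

Midpoint: k1 = f(s_n, w_n); k2 = f(s_n + h/2, w_n + (h/2)·k1); w_{n+1} = w_n + h·k2.
s=-1.000000, w=0.880000:
  k1 = f(-1.000000, 0.880000) = -2.893600
  k2 = f(-0.770000, 0.214472) = -1.778838
  w ← 0.880000 + 0.46·(-1.778838) = 0.061735
s=-0.540000, w=0.061735:
  k1 = f(-0.540000, 0.061735) = -1.161483
  k2 = f(-0.310000, -0.205406) = -0.433156
  w ← 0.061735 + 0.46·(-0.433156) = -0.137517
s=-0.080000, w=-0.137517:
  k1 = f(-0.080000, -0.137517) = -0.029808
  k2 = f(0.150000, -0.144373) = 0.446042
  w ← -0.137517 + 0.46·0.446042 = 0.067662
w(0.38) ≈ 0.0677

0.0677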